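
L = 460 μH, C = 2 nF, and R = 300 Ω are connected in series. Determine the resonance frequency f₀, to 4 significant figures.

165.9 kHz

ω₀ = 1/√(LC) = 1/√(0.00046 × 2e-09) = 1.043e+06 rad/s
f₀ = ω₀/(2π) = 165.9 kHz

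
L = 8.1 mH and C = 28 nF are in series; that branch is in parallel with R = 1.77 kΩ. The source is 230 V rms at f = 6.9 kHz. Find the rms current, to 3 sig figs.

ω = 2πf = 43350 rad/s
X_L = ωL = 351 Ω
X_C = 1/(ωC) = 824 Ω
Branch 1: Z₁ = R = 1770 Ω
Branch 2 (series LC): Z₂ = j(X_L − X_C) = −j473 Ω
Parallel: Z = Z₁Z₂/(Z₁+Z₂), |Z| = 457 Ω, ∠Z = -75.0°
I = V/|Z| = 230/457 = 504 mA

504 mA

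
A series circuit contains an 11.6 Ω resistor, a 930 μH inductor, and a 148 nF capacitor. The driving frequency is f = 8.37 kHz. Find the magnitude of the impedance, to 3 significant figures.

ω = 2πf = 52590 rad/s
X_L = ωL = 48.9 Ω
X_C = 1/(ωC) = 128 Ω
Net reactance X = X_L − X_C = -79.6 Ω
Z = 11.6 − j79.6 Ω
|Z| = √(11.6² + 79.6²) = 80.4 Ω

80.4 Ω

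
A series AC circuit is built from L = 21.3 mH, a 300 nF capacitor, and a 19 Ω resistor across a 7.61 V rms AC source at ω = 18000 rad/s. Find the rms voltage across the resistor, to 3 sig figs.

X_L = ωL = 383 Ω
X_C = 1/(ωC) = 185 Ω
Net reactance X = X_L − X_C = 198 Ω
Z = 19.0 + j198 Ω
|Z| = √(19.0² + 198²) = 199 Ω
I = V/|Z| = 38.2 mA
V_R = I·|Z_R| = 0.0382 × 19.0 = 0.726 V

0.726 V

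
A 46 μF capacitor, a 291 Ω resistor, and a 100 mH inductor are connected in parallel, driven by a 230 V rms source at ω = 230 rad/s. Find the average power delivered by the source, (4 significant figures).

X_L = ωL = 23.00 Ω
X_C = 1/(ωC) = 94.52 Ω
Parallel: admittances add. Y = 1/R + 1/(jωL) + jωC
Y = (0.003436 − j0.03290) S
|Y| = 0.03308 S → |Z| = 1/|Y| = 30.23 Ω, ∠Z = −∠Y = 84.04°
I = V/|Z| = 7.608 A
P = VI cos φ = 230 × 7.608 × cos(84.04°) = 181.8 W

181.8 W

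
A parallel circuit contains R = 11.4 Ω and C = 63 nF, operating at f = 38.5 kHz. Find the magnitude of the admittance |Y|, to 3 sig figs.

89.0 mS

ω = 2πf = 241900 rad/s
X_C = 1/(ωC) = 65.6 Ω
Parallel: admittances add. Y = 1/R + jωC
Y = (0.0877 + j0.0152) S
|Y| = 0.0890 S → |Z| = 1/|Y| = 11.2 Ω, ∠Z = −∠Y = -9.86°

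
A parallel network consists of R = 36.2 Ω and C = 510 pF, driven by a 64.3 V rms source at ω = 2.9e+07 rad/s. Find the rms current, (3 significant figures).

X_C = 1/(ωC) = 67.6 Ω
Parallel: admittances add. Y = 1/R + jωC
Y = (0.0276 + j0.0148) S
|Y| = 0.0313 S → |Z| = 1/|Y| = 31.9 Ω, ∠Z = −∠Y = -28.2°
I = V/|Z| = 64.3/31.9 = 2.01 A

2.01 A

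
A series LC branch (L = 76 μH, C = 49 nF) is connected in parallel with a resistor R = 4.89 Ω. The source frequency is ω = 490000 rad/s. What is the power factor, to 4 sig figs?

0.6697

X_L = ωL = 37.24 Ω
X_C = 1/(ωC) = 41.65 Ω
Branch 1: Z₁ = R = 4.890 Ω
Branch 2 (series LC): Z₂ = j(X_L − X_C) = −j4.409 Ω
Parallel: Z = Z₁Z₂/(Z₁+Z₂), |Z| = 3.275 Ω, ∠Z = -47.96°
cos φ = cos(-47.96°) = 0.6697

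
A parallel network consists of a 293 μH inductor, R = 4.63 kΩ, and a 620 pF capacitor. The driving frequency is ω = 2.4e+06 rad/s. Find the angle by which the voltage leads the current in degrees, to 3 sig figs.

X_L = ωL = 703 Ω
X_C = 1/(ωC) = 672 Ω
Parallel: admittances add. Y = 1/R + 1/(jωL) + jωC
Y = (0.000216 + j6.59e-05) S
|Y| = 0.000226 S → |Z| = 1/|Y| = 4430 Ω, ∠Z = −∠Y = -17.0°

-17.0°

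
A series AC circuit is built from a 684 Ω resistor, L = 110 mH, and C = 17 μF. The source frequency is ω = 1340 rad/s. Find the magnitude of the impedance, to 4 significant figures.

691.8 Ω

X_L = ωL = 147.4 Ω
X_C = 1/(ωC) = 43.90 Ω
Net reactance X = X_L − X_C = 103.5 Ω
Z = 684.0 + j103.5 Ω
|Z| = √(684.0² + 103.5²) = 691.8 Ω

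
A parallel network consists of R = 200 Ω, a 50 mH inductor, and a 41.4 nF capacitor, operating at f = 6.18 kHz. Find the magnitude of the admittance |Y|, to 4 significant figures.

5.118 mS

ω = 2πf = 38830 rad/s
X_L = ωL = 1942 Ω
X_C = 1/(ωC) = 622.1 Ω
Parallel: admittances add. Y = 1/R + 1/(jωL) + jωC
Y = (0.005000 + j0.001093) S
|Y| = 0.005118 S → |Z| = 1/|Y| = 195.4 Ω, ∠Z = −∠Y = -12.33°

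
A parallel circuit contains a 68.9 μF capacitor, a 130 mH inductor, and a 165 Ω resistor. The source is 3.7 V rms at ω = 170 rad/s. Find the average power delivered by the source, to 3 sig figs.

X_L = ωL = 22.1 Ω
X_C = 1/(ωC) = 85.4 Ω
Parallel: admittances add. Y = 1/R + 1/(jωL) + jωC
Y = (0.00606 − j0.0335) S
|Y| = 0.0341 S → |Z| = 1/|Y| = 29.3 Ω, ∠Z = −∠Y = 79.8°
I = V/|Z| = 126 mA
P = VI cos φ = 3.7 × 0.126 × cos(79.8°) = 83.0 mW

83.0 mW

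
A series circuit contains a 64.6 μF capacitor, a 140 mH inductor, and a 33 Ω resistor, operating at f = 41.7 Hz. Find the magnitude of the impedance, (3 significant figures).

ω = 2πf = 262.0 rad/s
X_L = ωL = 36.7 Ω
X_C = 1/(ωC) = 59.1 Ω
Net reactance X = X_L − X_C = -22.4 Ω
Z = 33.0 − j22.4 Ω
|Z| = √(33.0² + 22.4²) = 39.9 Ω

39.9 Ω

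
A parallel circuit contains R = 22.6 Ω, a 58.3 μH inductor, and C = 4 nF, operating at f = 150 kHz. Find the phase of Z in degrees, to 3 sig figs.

18.1°

ω = 2πf = 942500 rad/s
X_L = ωL = 54.9 Ω
X_C = 1/(ωC) = 265 Ω
Parallel: admittances add. Y = 1/R + 1/(jωL) + jωC
Y = (0.0442 − j0.0144) S
|Y| = 0.0465 S → |Z| = 1/|Y| = 21.5 Ω, ∠Z = −∠Y = 18.1°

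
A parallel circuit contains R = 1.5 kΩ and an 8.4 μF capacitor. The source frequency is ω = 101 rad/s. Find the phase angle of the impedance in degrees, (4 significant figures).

X_C = 1/(ωC) = 1179 Ω
Parallel: admittances add. Y = 1/R + jωC
Y = (0.0006667 + j0.0008484) S
|Y| = 0.001079 S → |Z| = 1/|Y| = 926.8 Ω, ∠Z = −∠Y = -51.84°

-51.84°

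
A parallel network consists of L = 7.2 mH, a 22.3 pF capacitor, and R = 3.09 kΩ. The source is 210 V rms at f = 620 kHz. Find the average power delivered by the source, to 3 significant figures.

14.3 W

ω = 2πf = 3.896e+06 rad/s
X_L = ωL = 28000 Ω
X_C = 1/(ωC) = 11500 Ω
Parallel: admittances add. Y = 1/R + 1/(jωL) + jωC
Y = (0.000324 + j5.12e-05) S
|Y| = 0.000328 S → |Z| = 1/|Y| = 3050 Ω, ∠Z = −∠Y = -8.99°
I = V/|Z| = 68.8 mA
P = VI cos φ = 210 × 0.0688 × cos(-8.99°) = 14.3 W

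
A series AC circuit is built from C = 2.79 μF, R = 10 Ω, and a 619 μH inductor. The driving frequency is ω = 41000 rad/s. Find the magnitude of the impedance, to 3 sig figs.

X_L = ωL = 25.4 Ω
X_C = 1/(ωC) = 8.74 Ω
Net reactance X = X_L − X_C = 16.6 Ω
Z = 10.0 + j16.6 Ω
|Z| = √(10.0² + 16.6²) = 19.4 Ω

19.4 Ω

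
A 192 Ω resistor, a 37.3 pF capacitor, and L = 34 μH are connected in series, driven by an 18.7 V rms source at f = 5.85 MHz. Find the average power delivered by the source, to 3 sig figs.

ω = 2πf = 3.676e+07 rad/s
X_L = ωL = 1250 Ω
X_C = 1/(ωC) = 729 Ω
Net reactance X = X_L − X_C = 520 Ω
Z = 192 + j520 Ω
|Z| = √(192² + 520²) = 555 Ω
∠Z = arctan(520/192) = 69.7°
I = V/|Z| = 33.7 mA
P = VI cos φ = 18.7 × 0.0337 × cos(69.7°) = 218 mW

218 mW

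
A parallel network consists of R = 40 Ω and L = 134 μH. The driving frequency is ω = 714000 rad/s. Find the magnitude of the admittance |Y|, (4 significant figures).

X_L = ωL = 95.68 Ω
Parallel: admittances add. Y = 1/R + 1/(jωL)
Y = (0.02500 − j0.01045) S
|Y| = 0.02710 S → |Z| = 1/|Y| = 36.90 Ω, ∠Z = −∠Y = 22.69°

27.10 mS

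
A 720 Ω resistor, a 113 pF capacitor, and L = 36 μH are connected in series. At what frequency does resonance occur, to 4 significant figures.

ω₀ = 1/√(LC) = 1/√(3.6e-05 × 1.13e-10) = 1.568e+07 rad/s
f₀ = ω₀/(2π) = 2.495 MHz

2.495 MHz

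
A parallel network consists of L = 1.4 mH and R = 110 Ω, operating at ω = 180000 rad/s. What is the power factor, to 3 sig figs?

0.916

X_L = ωL = 252 Ω
Parallel: admittances add. Y = 1/R + 1/(jωL)
Y = (0.00909 − j0.00397) S
|Y| = 0.00992 S → |Z| = 1/|Y| = 101 Ω, ∠Z = −∠Y = 23.6°
cos φ = cos(23.6°) = 0.916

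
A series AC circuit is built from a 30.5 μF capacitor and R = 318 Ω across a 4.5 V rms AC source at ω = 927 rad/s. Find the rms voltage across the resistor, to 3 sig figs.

X_C = 1/(ωC) = 35.4 Ω
Z = 318 − j35.4 Ω
|Z| = √(318² + 35.4²) = 320 Ω
I = V/|Z| = 14.1 mA
V_R = I·|Z_R| = 0.0141 × 318 = 4.47 V

4.47 V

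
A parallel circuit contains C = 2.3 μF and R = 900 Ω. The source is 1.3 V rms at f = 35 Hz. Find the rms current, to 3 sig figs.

1.59 mA

ω = 2πf = 219.9 rad/s
X_C = 1/(ωC) = 1980 Ω
Parallel: admittances add. Y = 1/R + jωC
Y = (0.00111 + j0.000506) S
|Y| = 0.00122 S → |Z| = 1/|Y| = 819 Ω, ∠Z = −∠Y = -24.5°
I = V/|Z| = 1.3/819 = 1.59 mA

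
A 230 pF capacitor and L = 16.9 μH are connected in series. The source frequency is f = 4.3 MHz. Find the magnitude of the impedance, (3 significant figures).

296 Ω

ω = 2πf = 2.702e+07 rad/s
X_L = ωL = 457 Ω
X_C = 1/(ωC) = 161 Ω
Net reactance X = X_L − X_C = 296 Ω
Z = j296 Ω
|Z| = √(0² + 296²) = 296 Ω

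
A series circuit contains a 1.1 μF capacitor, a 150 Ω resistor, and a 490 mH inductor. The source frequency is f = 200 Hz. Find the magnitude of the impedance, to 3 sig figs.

ω = 2πf = 1257 rad/s
X_L = ωL = 616 Ω
X_C = 1/(ωC) = 723 Ω
Net reactance X = X_L − X_C = -108 Ω
Z = 150 − j108 Ω
|Z| = √(150² + 108²) = 185 Ω

185 Ω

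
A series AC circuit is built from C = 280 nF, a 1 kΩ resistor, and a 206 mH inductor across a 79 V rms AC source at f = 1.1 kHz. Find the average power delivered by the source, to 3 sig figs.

ω = 2πf = 6912 rad/s
X_L = ωL = 1420 Ω
X_C = 1/(ωC) = 517 Ω
Net reactance X = X_L − X_C = 907 Ω
Z = 1000 + j907 Ω
|Z| = √(1000² + 907²) = 1350 Ω
∠Z = arctan(907/1000) = 42.2°
I = V/|Z| = 58.5 mA
P = VI cos φ = 79 × 0.0585 × cos(42.2°) = 3.42 W

3.42 W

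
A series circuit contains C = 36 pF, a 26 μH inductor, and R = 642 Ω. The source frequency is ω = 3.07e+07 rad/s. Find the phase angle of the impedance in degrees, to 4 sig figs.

X_L = ωL = 798.2 Ω
X_C = 1/(ωC) = 904.8 Ω
Net reactance X = X_L − X_C = -106.6 Ω
Z = 642.0 − j106.6 Ω
|Z| = √(642.0² + 106.6²) = 650.8 Ω
∠Z = arctan(-106.6/642.0) = -9.429°

-9.429°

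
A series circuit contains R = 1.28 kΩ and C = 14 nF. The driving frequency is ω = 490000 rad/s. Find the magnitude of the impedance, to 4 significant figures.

1288 Ω

X_C = 1/(ωC) = 145.8 Ω
Z = 1280 − j145.8 Ω
|Z| = √(1280² + 145.8²) = 1288 Ω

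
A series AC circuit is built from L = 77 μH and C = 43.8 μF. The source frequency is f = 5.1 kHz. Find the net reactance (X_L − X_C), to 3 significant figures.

1.75 Ω

ω = 2πf = 32040 rad/s
X_L = ωL = 2.47 Ω
X_C = 1/(ωC) = 0.712 Ω
X = 2.47 − 0.712 = 1.75 Ω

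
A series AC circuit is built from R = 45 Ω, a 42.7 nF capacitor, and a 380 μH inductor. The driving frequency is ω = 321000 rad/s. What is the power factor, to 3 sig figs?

X_L = ωL = 122 Ω
X_C = 1/(ωC) = 73.0 Ω
Net reactance X = X_L − X_C = 49.0 Ω
Z = 45.0 + j49.0 Ω
|Z| = √(45.0² + 49.0²) = 66.5 Ω
∠Z = arctan(49.0/45.0) = 47.5°
cos φ = cos(47.5°) = 0.676

0.676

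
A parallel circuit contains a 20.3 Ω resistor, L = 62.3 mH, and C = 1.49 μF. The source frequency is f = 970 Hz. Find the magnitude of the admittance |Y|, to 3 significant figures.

ω = 2πf = 6095 rad/s
X_L = ωL = 380 Ω
X_C = 1/(ωC) = 110 Ω
Parallel: admittances add. Y = 1/R + 1/(jωL) + jωC
Y = (0.0493 + j0.00645) S
|Y| = 0.0497 S → |Z| = 1/|Y| = 20.1 Ω, ∠Z = −∠Y = -7.46°

49.7 mS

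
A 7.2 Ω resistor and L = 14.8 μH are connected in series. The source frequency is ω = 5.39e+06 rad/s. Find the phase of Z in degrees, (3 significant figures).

84.8°

X_L = ωL = 79.8 Ω
Z = 7.20 + j79.8 Ω
|Z| = √(7.20² + 79.8²) = 80.1 Ω
∠Z = arctan(79.8/7.20) = 84.8°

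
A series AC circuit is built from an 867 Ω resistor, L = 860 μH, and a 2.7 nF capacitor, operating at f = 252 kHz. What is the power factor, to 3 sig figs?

ω = 2πf = 1.583e+06 rad/s
X_L = ωL = 1360 Ω
X_C = 1/(ωC) = 234 Ω
Net reactance X = X_L − X_C = 1130 Ω
Z = 867 + j1130 Ω
|Z| = √(867² + 1130²) = 1420 Ω
∠Z = arctan(1130/867) = 52.4°
cos φ = cos(52.4°) = 0.609

0.609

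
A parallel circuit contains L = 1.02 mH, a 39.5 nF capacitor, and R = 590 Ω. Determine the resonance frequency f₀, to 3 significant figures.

25.1 kHz

ω₀ = 1/√(LC) = 1/√(0.00102 × 3.95e-08) = 157500 rad/s
f₀ = ω₀/(2π) = 25.1 kHz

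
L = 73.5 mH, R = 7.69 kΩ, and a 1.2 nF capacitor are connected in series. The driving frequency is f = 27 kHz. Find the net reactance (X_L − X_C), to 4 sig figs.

ω = 2πf = 169600 rad/s
X_L = ωL = 12470 Ω
X_C = 1/(ωC) = 4912 Ω
X = 12470 − 4912 = 7557 Ω

7557 Ω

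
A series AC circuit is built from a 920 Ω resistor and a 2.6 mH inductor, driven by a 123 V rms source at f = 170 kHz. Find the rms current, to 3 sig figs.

42.0 mA

ω = 2πf = 1.068e+06 rad/s
X_L = ωL = 2780 Ω
Z = 920 + j2780 Ω
|Z| = √(920² + 2780²) = 2930 Ω
I = V/|Z| = 123/2930 = 42.0 mA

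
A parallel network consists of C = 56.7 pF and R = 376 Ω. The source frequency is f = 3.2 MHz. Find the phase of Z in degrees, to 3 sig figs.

ω = 2πf = 2.011e+07 rad/s
X_C = 1/(ωC) = 877 Ω
Parallel: admittances add. Y = 1/R + jωC
Y = (0.00266 + j0.00114) S
|Y| = 0.00289 S → |Z| = 1/|Y| = 346 Ω, ∠Z = −∠Y = -23.2°

-23.2°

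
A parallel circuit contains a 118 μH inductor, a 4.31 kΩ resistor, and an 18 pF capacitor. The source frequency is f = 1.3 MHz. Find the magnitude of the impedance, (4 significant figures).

1087 Ω

ω = 2πf = 8.168e+06 rad/s
X_L = ωL = 963.8 Ω
X_C = 1/(ωC) = 6801 Ω
Parallel: admittances add. Y = 1/R + 1/(jωL) + jωC
Y = (0.0002320 − j0.0008905) S
|Y| = 0.0009202 S → |Z| = 1/|Y| = 1087 Ω, ∠Z = −∠Y = 75.40°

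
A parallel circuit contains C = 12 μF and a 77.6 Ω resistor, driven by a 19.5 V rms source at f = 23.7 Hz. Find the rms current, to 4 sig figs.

253.7 mA

ω = 2πf = 148.9 rad/s
X_C = 1/(ωC) = 559.6 Ω
Parallel: admittances add. Y = 1/R + jωC
Y = (0.01289 + j0.001787) S
|Y| = 0.01301 S → |Z| = 1/|Y| = 76.86 Ω, ∠Z = −∠Y = -7.895°
I = V/|Z| = 19.5/76.86 = 253.7 mA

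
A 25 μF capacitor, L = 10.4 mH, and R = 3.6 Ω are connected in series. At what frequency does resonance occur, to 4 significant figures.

312.1 Hz

ω₀ = 1/√(LC) = 1/√(0.0104 × 2.5e-05) = 1961 rad/s
f₀ = ω₀/(2π) = 312.1 Hz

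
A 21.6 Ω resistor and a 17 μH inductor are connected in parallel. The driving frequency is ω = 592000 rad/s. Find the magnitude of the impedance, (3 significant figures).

9.12 Ω

X_L = ωL = 10.1 Ω
Parallel: admittances add. Y = 1/R + 1/(jωL)
Y = (0.0463 − j0.0994) S
|Y| = 0.110 S → |Z| = 1/|Y| = 9.12 Ω, ∠Z = −∠Y = 65.0°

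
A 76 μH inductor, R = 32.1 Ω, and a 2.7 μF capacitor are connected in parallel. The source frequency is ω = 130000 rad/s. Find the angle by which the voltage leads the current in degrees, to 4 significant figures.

-82.89°

X_L = ωL = 9.880 Ω
X_C = 1/(ωC) = 2.849 Ω
Parallel: admittances add. Y = 1/R + 1/(jωL) + jωC
Y = (0.03115 + j0.2498) S
|Y| = 0.2517 S → |Z| = 1/|Y| = 3.973 Ω, ∠Z = −∠Y = -82.89°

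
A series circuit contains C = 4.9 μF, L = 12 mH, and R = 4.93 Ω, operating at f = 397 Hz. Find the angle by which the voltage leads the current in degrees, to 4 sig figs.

-84.57°

ω = 2πf = 2494 rad/s
X_L = ωL = 29.93 Ω
X_C = 1/(ωC) = 81.82 Ω
Net reactance X = X_L − X_C = -51.88 Ω
Z = 4.930 − j51.88 Ω
|Z| = √(4.930² + 51.88²) = 52.12 Ω
∠Z = arctan(-51.88/4.930) = -84.57°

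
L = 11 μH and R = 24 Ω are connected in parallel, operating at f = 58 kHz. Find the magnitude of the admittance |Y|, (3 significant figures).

253 mS

ω = 2πf = 364400 rad/s
X_L = ωL = 4.01 Ω
Parallel: admittances add. Y = 1/R + 1/(jωL)
Y = (0.0417 − j0.249) S
|Y| = 0.253 S → |Z| = 1/|Y| = 3.95 Ω, ∠Z = −∠Y = 80.5°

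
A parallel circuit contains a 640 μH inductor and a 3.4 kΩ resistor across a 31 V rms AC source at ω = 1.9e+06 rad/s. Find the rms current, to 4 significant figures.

X_L = ωL = 1216 Ω
Parallel: admittances add. Y = 1/R + 1/(jωL)
Y = (0.0002941 − j0.0008224) S
|Y| = 0.0008734 S → |Z| = 1/|Y| = 1145 Ω, ∠Z = −∠Y = 70.32°
I = V/|Z| = 31/1145 = 27.07 mA

27.07 mA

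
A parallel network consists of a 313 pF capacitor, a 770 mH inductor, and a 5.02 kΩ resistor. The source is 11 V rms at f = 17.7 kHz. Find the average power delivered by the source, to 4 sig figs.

24.10 mW

ω = 2πf = 111200 rad/s
X_L = ωL = 85630 Ω
X_C = 1/(ωC) = 28730 Ω
Parallel: admittances add. Y = 1/R + 1/(jωL) + jωC
Y = (0.0001992 + j2.313e-05) S
|Y| = 0.0002005 S → |Z| = 1/|Y| = 4986 Ω, ∠Z = −∠Y = -6.624°
I = V/|Z| = 2.206 mA
P = VI cos φ = 11 × 0.002206 × cos(-6.624°) = 24.10 mW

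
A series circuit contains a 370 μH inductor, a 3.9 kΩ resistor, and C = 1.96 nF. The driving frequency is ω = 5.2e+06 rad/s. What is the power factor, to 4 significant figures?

0.9057

X_L = ωL = 1924 Ω
X_C = 1/(ωC) = 98.12 Ω
Net reactance X = X_L − X_C = 1826 Ω
Z = 3900 + j1826 Ω
|Z| = √(3900² + 1826²) = 4306 Ω
∠Z = arctan(1826/3900) = 25.09°
cos φ = cos(25.09°) = 0.9057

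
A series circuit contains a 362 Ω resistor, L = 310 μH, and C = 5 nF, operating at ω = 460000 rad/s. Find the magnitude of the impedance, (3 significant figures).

X_L = ωL = 143 Ω
X_C = 1/(ωC) = 435 Ω
Net reactance X = X_L − X_C = -292 Ω
Z = 362 − j292 Ω
|Z| = √(362² + 292²) = 465 Ω

465 Ω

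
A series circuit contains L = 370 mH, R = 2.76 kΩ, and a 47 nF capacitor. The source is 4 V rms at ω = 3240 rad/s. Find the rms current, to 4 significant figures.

662.7 μA

X_L = ωL = 1199 Ω
X_C = 1/(ωC) = 6567 Ω
Net reactance X = X_L − X_C = -5368 Ω
Z = 2760 − j5368 Ω
|Z| = √(2760² + 5368²) = 6036 Ω
I = V/|Z| = 4/6036 = 662.7 μA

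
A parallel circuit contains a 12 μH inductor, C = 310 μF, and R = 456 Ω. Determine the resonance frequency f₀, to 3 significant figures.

ω₀ = 1/√(LC) = 1/√(1.2e-05 × 0.00031) = 16400 rad/s
f₀ = ω₀/(2π) = 2.61 kHz

2.61 kHz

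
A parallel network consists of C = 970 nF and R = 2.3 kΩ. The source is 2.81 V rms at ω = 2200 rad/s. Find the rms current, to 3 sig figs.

X_C = 1/(ωC) = 469 Ω
Parallel: admittances add. Y = 1/R + jωC
Y = (0.000435 + j0.00213) S
|Y| = 0.00218 S → |Z| = 1/|Y| = 459 Ω, ∠Z = −∠Y = -78.5°
I = V/|Z| = 2.81/459 = 6.12 mA

6.12 mA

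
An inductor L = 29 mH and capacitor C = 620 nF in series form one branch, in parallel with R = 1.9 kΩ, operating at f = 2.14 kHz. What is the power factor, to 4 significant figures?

ω = 2πf = 13450 rad/s
X_L = ωL = 389.9 Ω
X_C = 1/(ωC) = 120.0 Ω
Branch 1: Z₁ = R = 1900 Ω
Branch 2 (series LC): Z₂ = j(X_L − X_C) = j270.0 Ω
Parallel: Z = Z₁Z₂/(Z₁+Z₂), |Z| = 267.3 Ω, ∠Z = 81.91°
cos φ = cos(81.91°) = 0.1407

0.1407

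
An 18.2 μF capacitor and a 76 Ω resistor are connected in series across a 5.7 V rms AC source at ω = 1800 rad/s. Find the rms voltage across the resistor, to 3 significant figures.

5.29 V

X_C = 1/(ωC) = 30.5 Ω
Z = 76.0 − j30.5 Ω
|Z| = √(76.0² + 30.5²) = 81.9 Ω
I = V/|Z| = 69.6 mA
V_R = I·|Z_R| = 0.0696 × 76.0 = 5.29 V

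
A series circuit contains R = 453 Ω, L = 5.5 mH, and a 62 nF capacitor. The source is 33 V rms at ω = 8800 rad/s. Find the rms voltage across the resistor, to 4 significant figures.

8.120 V

X_L = ωL = 48.40 Ω
X_C = 1/(ωC) = 1833 Ω
Net reactance X = X_L − X_C = -1784 Ω
Z = 453.0 − j1784 Ω
|Z| = √(453.0² + 1784²) = 1841 Ω
I = V/|Z| = 17.92 mA
V_R = I·|Z_R| = 0.01792 × 453.0 = 8.120 V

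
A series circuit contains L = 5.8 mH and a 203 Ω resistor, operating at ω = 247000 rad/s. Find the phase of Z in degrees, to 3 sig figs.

X_L = ωL = 1430 Ω
Z = 203 + j1430 Ω
|Z| = √(203² + 1430²) = 1450 Ω
∠Z = arctan(1430/203) = 81.9°

81.9°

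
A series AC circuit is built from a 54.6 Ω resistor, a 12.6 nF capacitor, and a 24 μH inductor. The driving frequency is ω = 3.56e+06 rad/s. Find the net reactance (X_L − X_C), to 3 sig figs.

X_L = ωL = 85.4 Ω
X_C = 1/(ωC) = 22.3 Ω
X = 85.4 − 22.3 = 63.1 Ω

63.1 Ω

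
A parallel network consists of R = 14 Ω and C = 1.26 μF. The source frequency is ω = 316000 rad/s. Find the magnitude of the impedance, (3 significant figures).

X_C = 1/(ωC) = 2.51 Ω
Parallel: admittances add. Y = 1/R + jωC
Y = (0.0714 + j0.398) S
|Y| = 0.405 S → |Z| = 1/|Y| = 2.47 Ω, ∠Z = −∠Y = -79.8°

2.47 Ω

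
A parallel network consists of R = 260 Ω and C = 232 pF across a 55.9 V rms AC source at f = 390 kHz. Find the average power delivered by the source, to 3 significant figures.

ω = 2πf = 2.45e+06 rad/s
X_C = 1/(ωC) = 1760 Ω
Parallel: admittances add. Y = 1/R + jωC
Y = (0.00385 + j0.000569) S
|Y| = 0.00389 S → |Z| = 1/|Y| = 257 Ω, ∠Z = −∠Y = -8.41°
I = V/|Z| = 217 mA
P = VI cos φ = 55.9 × 0.217 × cos(-8.41°) = 12.0 W

12.0 W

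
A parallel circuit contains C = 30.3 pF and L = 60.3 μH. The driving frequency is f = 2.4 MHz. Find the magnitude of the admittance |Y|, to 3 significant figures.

643 μS

ω = 2πf = 1.508e+07 rad/s
X_L = ωL = 909 Ω
X_C = 1/(ωC) = 2190 Ω
Parallel: admittances add. Y = 1/(jωL) + jωC
Y = (0 − j0.000643) S
|Y| = 0.000643 S → |Z| = 1/|Y| = 1560 Ω, ∠Z = −∠Y = 90.0°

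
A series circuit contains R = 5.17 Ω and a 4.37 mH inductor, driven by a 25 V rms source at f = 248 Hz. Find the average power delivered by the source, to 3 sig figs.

44.2 W

ω = 2πf = 1558 rad/s
X_L = ωL = 6.81 Ω
Z = 5.17 + j6.81 Ω
|Z| = √(5.17² + 6.81²) = 8.55 Ω
∠Z = arctan(6.81/5.17) = 52.8°
I = V/|Z| = 2.92 A
P = VI cos φ = 25 × 2.92 × cos(52.8°) = 44.2 W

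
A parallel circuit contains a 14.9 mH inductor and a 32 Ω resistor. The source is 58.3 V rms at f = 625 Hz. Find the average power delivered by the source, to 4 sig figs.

106.2 W

ω = 2πf = 3927 rad/s
X_L = ωL = 58.51 Ω
Parallel: admittances add. Y = 1/R + 1/(jωL)
Y = (0.03125 − j0.01709) S
|Y| = 0.03562 S → |Z| = 1/|Y| = 28.08 Ω, ∠Z = −∠Y = 28.67°
I = V/|Z| = 2.077 A
P = VI cos φ = 58.3 × 2.077 × cos(28.67°) = 106.2 W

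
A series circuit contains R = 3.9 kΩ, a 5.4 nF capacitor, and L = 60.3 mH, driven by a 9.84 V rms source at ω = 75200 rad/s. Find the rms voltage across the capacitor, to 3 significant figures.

5.49 V

X_L = ωL = 4530 Ω
X_C = 1/(ωC) = 2460 Ω
Net reactance X = X_L − X_C = 2070 Ω
Z = 3900 + j2070 Ω
|Z| = √(3900² + 2070²) = 4420 Ω
I = V/|Z| = 2.23 mA
V_C = I·|Z_C| = 0.00223 × 2460 = 5.49 V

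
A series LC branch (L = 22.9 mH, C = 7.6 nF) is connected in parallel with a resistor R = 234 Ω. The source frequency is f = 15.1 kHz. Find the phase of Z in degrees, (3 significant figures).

ω = 2πf = 94880 rad/s
X_L = ωL = 2170 Ω
X_C = 1/(ωC) = 1390 Ω
Branch 1: Z₁ = R = 234 Ω
Branch 2 (series LC): Z₂ = j(X_L − X_C) = j786 Ω
Parallel: Z = Z₁Z₂/(Z₁+Z₂), |Z| = 224 Ω, ∠Z = 16.6°

16.6°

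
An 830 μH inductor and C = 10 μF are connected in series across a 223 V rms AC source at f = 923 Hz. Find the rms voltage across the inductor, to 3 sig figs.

86.4 V

ω = 2πf = 5799 rad/s
X_L = ωL = 4.81 Ω
X_C = 1/(ωC) = 17.2 Ω
Net reactance X = X_L − X_C = -12.4 Ω
Z = − j12.4 Ω
|Z| = √(0² + 12.4²) = 12.4 Ω
I = V/|Z| = 17.9 A
V_L = I·|Z_L| = 17.9 × 4.81 = 86.4 V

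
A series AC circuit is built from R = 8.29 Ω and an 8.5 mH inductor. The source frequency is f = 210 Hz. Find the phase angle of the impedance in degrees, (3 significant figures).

ω = 2πf = 1319 rad/s
X_L = ωL = 11.2 Ω
Z = 8.29 + j11.2 Ω
|Z| = √(8.29² + 11.2²) = 13.9 Ω
∠Z = arctan(11.2/8.29) = 53.5°

53.5°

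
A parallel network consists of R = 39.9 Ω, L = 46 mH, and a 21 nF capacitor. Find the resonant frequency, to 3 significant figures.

ω₀ = 1/√(LC) = 1/√(0.046 × 2.1e-08) = 32170 rad/s
f₀ = ω₀/(2π) = 5.12 kHz

5.12 kHz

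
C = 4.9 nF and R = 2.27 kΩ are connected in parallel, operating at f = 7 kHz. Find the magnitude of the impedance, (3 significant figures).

ω = 2πf = 43980 rad/s
X_C = 1/(ωC) = 4640 Ω
Parallel: admittances add. Y = 1/R + jωC
Y = (0.000441 + j0.000216) S
|Y| = 0.000490 S → |Z| = 1/|Y| = 2040 Ω, ∠Z = −∠Y = -26.1°

2040 Ω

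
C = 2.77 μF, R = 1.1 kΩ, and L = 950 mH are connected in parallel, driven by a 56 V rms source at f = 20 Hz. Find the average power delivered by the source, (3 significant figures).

ω = 2πf = 125.7 rad/s
X_L = ωL = 119 Ω
X_C = 1/(ωC) = 2870 Ω
Parallel: admittances add. Y = 1/R + 1/(jωL) + jωC
Y = (0.000909 − j0.00803) S
|Y| = 0.00808 S → |Z| = 1/|Y| = 124 Ω, ∠Z = −∠Y = 83.5°
I = V/|Z| = 452 mA
P = VI cos φ = 56 × 0.452 × cos(83.5°) = 2.85 W

2.85 W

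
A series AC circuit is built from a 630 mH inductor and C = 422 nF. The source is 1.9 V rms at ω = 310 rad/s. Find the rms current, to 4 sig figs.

X_L = ωL = 195.3 Ω
X_C = 1/(ωC) = 7644 Ω
Net reactance X = X_L − X_C = -7449 Ω
Z = − j7449 Ω
|Z| = √(0² + 7449²) = 7449 Ω
I = V/|Z| = 1.9/7449 = 255.1 μA

255.1 μA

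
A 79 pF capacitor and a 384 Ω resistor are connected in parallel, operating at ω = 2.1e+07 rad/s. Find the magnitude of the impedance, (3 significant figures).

324 Ω

X_C = 1/(ωC) = 603 Ω
Parallel: admittances add. Y = 1/R + jωC
Y = (0.00260 + j0.00166) S
|Y| = 0.00309 S → |Z| = 1/|Y| = 324 Ω, ∠Z = −∠Y = -32.5°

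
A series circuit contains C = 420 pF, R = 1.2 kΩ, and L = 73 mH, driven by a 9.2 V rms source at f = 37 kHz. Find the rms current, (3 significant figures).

ω = 2πf = 232500 rad/s
X_L = ωL = 17000 Ω
X_C = 1/(ωC) = 10200 Ω
Net reactance X = X_L − X_C = 6730 Ω
Z = 1200 + j6730 Ω
|Z| = √(1200² + 6730²) = 6840 Ω
I = V/|Z| = 9.2/6840 = 1.35 mA

1.35 mA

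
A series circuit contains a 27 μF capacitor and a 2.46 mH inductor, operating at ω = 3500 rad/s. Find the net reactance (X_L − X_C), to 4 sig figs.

-1.972 Ω

X_L = ωL = 8.610 Ω
X_C = 1/(ωC) = 10.58 Ω
X = 8.610 − 10.58 = -1.972 Ω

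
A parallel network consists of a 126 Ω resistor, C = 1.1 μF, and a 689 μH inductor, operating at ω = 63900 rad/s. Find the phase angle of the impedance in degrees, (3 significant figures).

-80.5°

X_L = ωL = 44.0 Ω
X_C = 1/(ωC) = 14.2 Ω
Parallel: admittances add. Y = 1/R + 1/(jωL) + jωC
Y = (0.00794 + j0.0476) S
|Y| = 0.0482 S → |Z| = 1/|Y| = 20.7 Ω, ∠Z = −∠Y = -80.5°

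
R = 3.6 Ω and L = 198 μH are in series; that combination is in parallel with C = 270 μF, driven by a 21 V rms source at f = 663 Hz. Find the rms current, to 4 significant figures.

ω = 2πf = 4166 rad/s
X_L = ωL = 0.8248 Ω
X_C = 1/(ωC) = 0.8891 Ω
Branch 1 (R+jX_L): Z₁ = 3.600 + j0.8248 Ω, |Z₁| = 3.693 Ω
Branch 2 (−jX_C): Z₂ = −j0.8891 Ω
Parallel: Z = Z₁Z₂/(Z₁+Z₂), |Z| = 0.9120 Ω, ∠Z = -76.07°
I = V/|Z| = 21/0.9120 = 23.03 A

23.03 A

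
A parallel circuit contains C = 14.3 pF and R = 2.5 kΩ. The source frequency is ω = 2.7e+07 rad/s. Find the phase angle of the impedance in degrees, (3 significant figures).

X_C = 1/(ωC) = 2590 Ω
Parallel: admittances add. Y = 1/R + jωC
Y = (0.000400 + j0.000386) S
|Y| = 0.000556 S → |Z| = 1/|Y| = 1800 Ω, ∠Z = −∠Y = -44.0°

-44.0°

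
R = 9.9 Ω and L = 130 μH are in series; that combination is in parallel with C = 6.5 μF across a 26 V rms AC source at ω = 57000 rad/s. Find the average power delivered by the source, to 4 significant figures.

43.76 W

X_L = ωL = 7.410 Ω
X_C = 1/(ωC) = 2.699 Ω
Branch 1 (R+jX_L): Z₁ = 9.900 + j7.410 Ω, |Z₁| = 12.37 Ω
Branch 2 (−jX_C): Z₂ = −j2.699 Ω
Parallel: Z = Z₁Z₂/(Z₁+Z₂), |Z| = 3.044 Ω, ∠Z = -78.63°
I = V/|Z| = 8.541 A
P = VI cos φ = 26 × 8.541 × cos(-78.63°) = 43.76 W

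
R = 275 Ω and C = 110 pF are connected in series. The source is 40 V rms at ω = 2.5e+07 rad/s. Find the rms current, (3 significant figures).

X_C = 1/(ωC) = 364 Ω
Z = 275 − j364 Ω
|Z| = √(275² + 364²) = 456 Ω
I = V/|Z| = 40/456 = 87.7 mA

87.7 mA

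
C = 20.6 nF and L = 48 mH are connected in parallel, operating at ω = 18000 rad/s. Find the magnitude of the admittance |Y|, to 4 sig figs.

X_L = ωL = 864.0 Ω
X_C = 1/(ωC) = 2697 Ω
Parallel: admittances add. Y = 1/(jωL) + jωC
Y = (0 − j0.0007866) S
|Y| = 0.0007866 S → |Z| = 1/|Y| = 1271 Ω, ∠Z = −∠Y = 90.00°

786.6 μS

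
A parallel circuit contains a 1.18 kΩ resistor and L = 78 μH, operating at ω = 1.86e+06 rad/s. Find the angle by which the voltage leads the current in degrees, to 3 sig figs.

X_L = ωL = 145 Ω
Parallel: admittances add. Y = 1/R + 1/(jωL)
Y = (0.000847 − j0.00689) S
|Y| = 0.00694 S → |Z| = 1/|Y| = 144 Ω, ∠Z = −∠Y = 83.0°

83.0°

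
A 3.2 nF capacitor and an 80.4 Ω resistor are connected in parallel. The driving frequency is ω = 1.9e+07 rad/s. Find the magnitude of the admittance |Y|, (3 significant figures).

62.1 mS

X_C = 1/(ωC) = 16.4 Ω
Parallel: admittances add. Y = 1/R + jωC
Y = (0.0124 + j0.0608) S
|Y| = 0.0621 S → |Z| = 1/|Y| = 16.1 Ω, ∠Z = −∠Y = -78.4°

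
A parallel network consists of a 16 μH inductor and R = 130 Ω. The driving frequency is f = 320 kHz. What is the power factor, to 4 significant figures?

0.2402

ω = 2πf = 2.011e+06 rad/s
X_L = ωL = 32.17 Ω
Parallel: admittances add. Y = 1/R + 1/(jωL)
Y = (0.007692 − j0.03108) S
|Y| = 0.03202 S → |Z| = 1/|Y| = 31.23 Ω, ∠Z = −∠Y = 76.10°
cos φ = cos(76.10°) = 0.2402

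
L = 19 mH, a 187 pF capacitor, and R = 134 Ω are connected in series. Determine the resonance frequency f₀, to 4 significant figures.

84.44 kHz

ω₀ = 1/√(LC) = 1/√(0.019 × 1.87e-10) = 530500 rad/s
f₀ = ω₀/(2π) = 84.44 kHz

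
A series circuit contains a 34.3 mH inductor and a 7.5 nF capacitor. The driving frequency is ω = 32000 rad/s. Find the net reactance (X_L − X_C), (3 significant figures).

-3070 Ω

X_L = ωL = 1100 Ω
X_C = 1/(ωC) = 4170 Ω
X = 1100 − 4170 = -3070 Ω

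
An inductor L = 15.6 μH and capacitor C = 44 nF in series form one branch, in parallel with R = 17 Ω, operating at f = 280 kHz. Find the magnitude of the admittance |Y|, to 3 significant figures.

ω = 2πf = 1.759e+06 rad/s
X_L = ωL = 27.4 Ω
X_C = 1/(ωC) = 12.9 Ω
Branch 1: Z₁ = R = 17.0 Ω
Branch 2 (series LC): Z₂ = j(X_L − X_C) = j14.5 Ω
Parallel: Z = Z₁Z₂/(Z₁+Z₂), |Z| = 11.0 Ω, ∠Z = 49.5°
|Y| = 1/|Z| = 90.5 mS

90.5 mS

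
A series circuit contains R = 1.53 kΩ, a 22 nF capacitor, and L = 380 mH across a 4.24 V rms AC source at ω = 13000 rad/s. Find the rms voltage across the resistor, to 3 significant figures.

X_L = ωL = 4940 Ω
X_C = 1/(ωC) = 3500 Ω
Net reactance X = X_L − X_C = 1440 Ω
Z = 1530 + j1440 Ω
|Z| = √(1530² + 1440²) = 2100 Ω
I = V/|Z| = 2.02 mA
V_R = I·|Z_R| = 0.00202 × 1530 = 3.08 V

3.08 V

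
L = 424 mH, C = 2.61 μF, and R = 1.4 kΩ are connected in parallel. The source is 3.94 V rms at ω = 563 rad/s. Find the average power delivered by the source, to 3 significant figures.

X_L = ωL = 239 Ω
X_C = 1/(ωC) = 681 Ω
Parallel: admittances add. Y = 1/R + 1/(jωL) + jωC
Y = (0.000714 − j0.00272) S
|Y| = 0.00281 S → |Z| = 1/|Y| = 356 Ω, ∠Z = −∠Y = 75.3°
I = V/|Z| = 11.1 mA
P = VI cos φ = 3.94 × 0.0111 × cos(75.3°) = 11.1 mW

11.1 mW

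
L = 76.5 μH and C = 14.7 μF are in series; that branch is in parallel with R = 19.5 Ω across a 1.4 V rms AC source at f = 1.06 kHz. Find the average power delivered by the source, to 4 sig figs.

ω = 2πf = 6660 rad/s
X_L = ωL = 0.5095 Ω
X_C = 1/(ωC) = 10.21 Ω
Branch 1: Z₁ = R = 19.50 Ω
Branch 2 (series LC): Z₂ = j(X_L − X_C) = −j9.705 Ω
Parallel: Z = Z₁Z₂/(Z₁+Z₂), |Z| = 8.688 Ω, ∠Z = -63.54°
I = V/|Z| = 161.1 mA
P = VI cos φ = 1.4 × 0.1611 × cos(-63.54°) = 100.5 mW

100.5 mW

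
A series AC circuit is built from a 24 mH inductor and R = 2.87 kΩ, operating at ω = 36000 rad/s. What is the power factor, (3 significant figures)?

0.958

X_L = ωL = 864 Ω
Z = 2870 + j864 Ω
|Z| = √(2870² + 864²) = 3000 Ω
∠Z = arctan(864/2870) = 16.8°
cos φ = cos(16.8°) = 0.958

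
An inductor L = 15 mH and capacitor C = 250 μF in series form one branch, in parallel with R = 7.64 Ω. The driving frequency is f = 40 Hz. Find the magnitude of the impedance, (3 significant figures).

ω = 2πf = 251.3 rad/s
X_L = ωL = 3.77 Ω
X_C = 1/(ωC) = 15.9 Ω
Branch 1: Z₁ = R = 7.64 Ω
Branch 2 (series LC): Z₂ = j(X_L − X_C) = −j12.1 Ω
Parallel: Z = Z₁Z₂/(Z₁+Z₂), |Z| = 6.47 Ω, ∠Z = -32.2°

6.47 Ω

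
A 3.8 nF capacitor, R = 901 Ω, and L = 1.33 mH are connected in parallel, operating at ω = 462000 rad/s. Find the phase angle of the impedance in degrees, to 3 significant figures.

-6.59°

X_L = ωL = 614 Ω
X_C = 1/(ωC) = 570 Ω
Parallel: admittances add. Y = 1/R + 1/(jωL) + jωC
Y = (0.00111 + j0.000128) S
|Y| = 0.00112 S → |Z| = 1/|Y| = 895 Ω, ∠Z = −∠Y = -6.59°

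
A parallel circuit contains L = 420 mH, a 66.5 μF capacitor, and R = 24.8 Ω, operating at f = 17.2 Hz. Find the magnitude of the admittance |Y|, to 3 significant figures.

43.0 mS

ω = 2πf = 108.1 rad/s
X_L = ωL = 45.4 Ω
X_C = 1/(ωC) = 139 Ω
Parallel: admittances add. Y = 1/R + 1/(jωL) + jωC
Y = (0.0403 − j0.0148) S
|Y| = 0.0430 S → |Z| = 1/|Y| = 23.3 Ω, ∠Z = −∠Y = 20.2°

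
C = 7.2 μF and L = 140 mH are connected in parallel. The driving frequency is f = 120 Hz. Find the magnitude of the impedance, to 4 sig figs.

ω = 2πf = 754.0 rad/s
X_L = ωL = 105.6 Ω
X_C = 1/(ωC) = 184.2 Ω
Parallel: admittances add. Y = 1/(jωL) + jωC
Y = (0 − j0.004045) S
|Y| = 0.004045 S → |Z| = 1/|Y| = 247.2 Ω, ∠Z = −∠Y = 90.00°

247.2 Ω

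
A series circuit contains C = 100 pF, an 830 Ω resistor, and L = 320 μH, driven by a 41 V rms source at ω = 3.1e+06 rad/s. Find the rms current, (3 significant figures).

17.2 mA

X_L = ωL = 992 Ω
X_C = 1/(ωC) = 3230 Ω
Net reactance X = X_L − X_C = -2230 Ω
Z = 830 − j2230 Ω
|Z| = √(830² + 2230²) = 2380 Ω
I = V/|Z| = 41/2380 = 17.2 mA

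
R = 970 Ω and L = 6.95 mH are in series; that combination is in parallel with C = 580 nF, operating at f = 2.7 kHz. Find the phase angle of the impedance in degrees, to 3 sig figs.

ω = 2πf = 16960 rad/s
X_L = ωL = 118 Ω
X_C = 1/(ωC) = 102 Ω
Branch 1 (R+jX_L): Z₁ = 970 + j118 Ω, |Z₁| = 977 Ω
Branch 2 (−jX_C): Z₂ = −j102 Ω
Parallel: Z = Z₁Z₂/(Z₁+Z₂), |Z| = 102 Ω, ∠Z = -84.0°

-84.0°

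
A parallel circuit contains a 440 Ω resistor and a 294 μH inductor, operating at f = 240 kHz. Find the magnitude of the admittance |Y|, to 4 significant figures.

ω = 2πf = 1.508e+06 rad/s
X_L = ωL = 443.3 Ω
Parallel: admittances add. Y = 1/R + 1/(jωL)
Y = (0.002273 − j0.002256) S
|Y| = 0.003202 S → |Z| = 1/|Y| = 312.3 Ω, ∠Z = −∠Y = 44.78°

3.202 mS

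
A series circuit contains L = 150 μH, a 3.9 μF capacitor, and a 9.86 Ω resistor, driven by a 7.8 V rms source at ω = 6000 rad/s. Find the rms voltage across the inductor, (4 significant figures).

X_L = ωL = 0.9000 Ω
X_C = 1/(ωC) = 42.74 Ω
Net reactance X = X_L − X_C = -41.84 Ω
Z = 9.860 − j41.84 Ω
|Z| = √(9.860² + 41.84²) = 42.98 Ω
I = V/|Z| = 181.5 mA
V_L = I·|Z_L| = 0.1815 × 0.9000 = 0.1633 V

0.1633 V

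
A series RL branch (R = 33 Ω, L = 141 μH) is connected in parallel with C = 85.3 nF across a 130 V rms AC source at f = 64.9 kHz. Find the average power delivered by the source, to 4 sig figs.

ω = 2πf = 407800 rad/s
X_L = ωL = 57.50 Ω
X_C = 1/(ωC) = 28.75 Ω
Branch 1 (R+jX_L): Z₁ = 33.00 + j57.50 Ω, |Z₁| = 66.29 Ω
Branch 2 (−jX_C): Z₂ = −j28.75 Ω
Parallel: Z = Z₁Z₂/(Z₁+Z₂), |Z| = 43.55 Ω, ∠Z = -70.91°
I = V/|Z| = 2.985 A
P = VI cos φ = 130 × 2.985 × cos(-70.91°) = 126.9 W

126.9 W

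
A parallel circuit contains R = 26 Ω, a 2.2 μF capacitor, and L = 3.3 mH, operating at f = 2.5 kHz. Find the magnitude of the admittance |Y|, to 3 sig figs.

ω = 2πf = 15710 rad/s
X_L = ωL = 51.8 Ω
X_C = 1/(ωC) = 28.9 Ω
Parallel: admittances add. Y = 1/R + 1/(jωL) + jωC
Y = (0.0385 + j0.0153) S
|Y| = 0.0414 S → |Z| = 1/|Y| = 24.2 Ω, ∠Z = −∠Y = -21.6°

41.4 mS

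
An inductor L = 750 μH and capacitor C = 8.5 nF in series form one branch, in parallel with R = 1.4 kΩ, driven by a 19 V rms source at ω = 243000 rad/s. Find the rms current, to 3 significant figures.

64.4 mA

X_L = ωL = 182 Ω
X_C = 1/(ωC) = 484 Ω
Branch 1: Z₁ = R = 1400 Ω
Branch 2 (series LC): Z₂ = j(X_L − X_C) = −j302 Ω
Parallel: Z = Z₁Z₂/(Z₁+Z₂), |Z| = 295 Ω, ∠Z = -77.8°
I = V/|Z| = 19/295 = 64.4 mA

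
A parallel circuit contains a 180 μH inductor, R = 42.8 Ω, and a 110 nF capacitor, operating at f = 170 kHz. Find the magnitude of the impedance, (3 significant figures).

ω = 2πf = 1.068e+06 rad/s
X_L = ωL = 192 Ω
X_C = 1/(ωC) = 8.51 Ω
Parallel: admittances add. Y = 1/R + 1/(jωL) + jωC
Y = (0.0234 + j0.112) S
|Y| = 0.115 S → |Z| = 1/|Y| = 8.72 Ω, ∠Z = −∠Y = -78.2°

8.72 Ω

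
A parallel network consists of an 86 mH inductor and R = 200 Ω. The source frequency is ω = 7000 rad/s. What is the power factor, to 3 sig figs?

0.949

X_L = ωL = 602 Ω
Parallel: admittances add. Y = 1/R + 1/(jωL)
Y = (0.00500 − j0.00166) S
|Y| = 0.00527 S → |Z| = 1/|Y| = 190 Ω, ∠Z = −∠Y = 18.4°
cos φ = cos(18.4°) = 0.949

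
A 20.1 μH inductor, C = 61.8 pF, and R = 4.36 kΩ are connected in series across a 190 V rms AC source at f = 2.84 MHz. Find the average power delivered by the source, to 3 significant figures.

8.15 W

ω = 2πf = 1.784e+07 rad/s
X_L = ωL = 359 Ω
X_C = 1/(ωC) = 907 Ω
Net reactance X = X_L − X_C = -548 Ω
Z = 4360 − j548 Ω
|Z| = √(4360² + 548²) = 4390 Ω
∠Z = arctan(-548/4360) = -7.17°
I = V/|Z| = 43.2 mA
P = VI cos φ = 190 × 0.0432 × cos(-7.17°) = 8.15 W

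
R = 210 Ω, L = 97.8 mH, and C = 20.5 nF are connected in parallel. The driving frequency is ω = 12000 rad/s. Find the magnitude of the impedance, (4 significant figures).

X_L = ωL = 1174 Ω
X_C = 1/(ωC) = 4065 Ω
Parallel: admittances add. Y = 1/R + 1/(jωL) + jωC
Y = (0.004762 − j0.0006061) S
|Y| = 0.004800 S → |Z| = 1/|Y| = 208.3 Ω, ∠Z = −∠Y = 7.253°

208.3 Ω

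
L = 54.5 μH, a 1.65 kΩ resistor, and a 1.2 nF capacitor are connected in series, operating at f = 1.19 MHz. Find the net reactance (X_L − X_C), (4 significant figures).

296.0 Ω

ω = 2πf = 7.477e+06 rad/s
X_L = ωL = 407.5 Ω
X_C = 1/(ωC) = 111.5 Ω
X = 407.5 − 111.5 = 296.0 Ω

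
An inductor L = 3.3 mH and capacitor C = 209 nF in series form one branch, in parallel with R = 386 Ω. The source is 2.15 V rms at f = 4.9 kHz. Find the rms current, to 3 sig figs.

40.3 mA

ω = 2πf = 30790 rad/s
X_L = ωL = 102 Ω
X_C = 1/(ωC) = 155 Ω
Branch 1: Z₁ = R = 386 Ω
Branch 2 (series LC): Z₂ = j(X_L − X_C) = −j53.8 Ω
Parallel: Z = Z₁Z₂/(Z₁+Z₂), |Z| = 53.3 Ω, ∠Z = -82.1°
I = V/|Z| = 2.15/53.3 = 40.3 mA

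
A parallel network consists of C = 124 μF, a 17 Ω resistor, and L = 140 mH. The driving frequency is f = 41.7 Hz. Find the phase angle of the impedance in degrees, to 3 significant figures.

ω = 2πf = 262.0 rad/s
X_L = ωL = 36.7 Ω
X_C = 1/(ωC) = 30.8 Ω
Parallel: admittances add. Y = 1/R + 1/(jωL) + jωC
Y = (0.0588 + j0.00523) S
|Y| = 0.0591 S → |Z| = 1/|Y| = 16.9 Ω, ∠Z = −∠Y = -5.08°

-5.08°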